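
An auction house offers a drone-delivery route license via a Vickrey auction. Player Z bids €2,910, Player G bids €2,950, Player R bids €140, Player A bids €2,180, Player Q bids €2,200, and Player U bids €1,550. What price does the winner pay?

Price paid: €2,910.

Ranking the bids: Player G €2,950 > Player Z €2,910 > Player Q €2,200 > Player A €2,180 > Player U €1,550 > Player R €140.
Player G has the highest bid, so Player G wins.
The second-highest bid is €2,910, so that is what Player G pays.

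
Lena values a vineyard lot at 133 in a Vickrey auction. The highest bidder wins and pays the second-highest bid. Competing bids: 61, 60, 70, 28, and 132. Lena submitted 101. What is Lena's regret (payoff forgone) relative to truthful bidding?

The highest competing bid is 132.
Bidding truthfully at 133: Lena has the top bid, wins, and pays the second-highest bid 132. Payoff = 133 − 132 = 1.
Bidding 101: the top bid is 132 (a rival), so Lena loses. Payoff = 0.
Regret = truthful payoff − actual payoff = 1 − 0 = 1.

1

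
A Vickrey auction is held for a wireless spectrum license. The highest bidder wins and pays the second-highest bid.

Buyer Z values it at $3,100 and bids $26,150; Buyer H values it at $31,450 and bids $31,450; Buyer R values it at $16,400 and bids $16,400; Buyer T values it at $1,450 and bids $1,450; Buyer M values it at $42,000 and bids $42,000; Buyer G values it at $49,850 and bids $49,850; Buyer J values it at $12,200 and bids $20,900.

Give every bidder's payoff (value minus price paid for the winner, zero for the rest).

Ranking the bids: Buyer G $49,850; Buyer M $42,000; Buyer H $31,450; Buyer Z $26,150; Buyer J $20,900; Buyer R $16,400; Buyer T $1,450.
Buyer G has the top bid and wins; the price is the second-highest bid, $42,000.
Buyer G's payoff = $49,850 − $42,000 = $7,850. All other bidders lose, so their payoff is 0.

Payoffs: Buyer Z $0, Buyer H $0, Buyer R $0, Buyer T $0, Buyer M $0, Buyer G $7,850, Buyer J $0.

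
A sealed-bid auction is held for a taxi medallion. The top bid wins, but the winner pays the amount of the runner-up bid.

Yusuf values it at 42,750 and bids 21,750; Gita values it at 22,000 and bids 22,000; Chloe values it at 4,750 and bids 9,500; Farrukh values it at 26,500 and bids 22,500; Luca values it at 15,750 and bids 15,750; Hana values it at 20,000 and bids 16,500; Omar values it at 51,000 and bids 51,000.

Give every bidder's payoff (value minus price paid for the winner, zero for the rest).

Payoffs: Yusuf 0, Gita 0, Chloe 0, Farrukh 0, Luca 0, Hana 0, Omar 28,500.

Ordered from highest: Omar 51,000 > Farrukh 22,500 > Gita 22,000 > Yusuf 21,750 > Hana 16,500 > Luca 15,750 > Chloe 9,500.
Omar has the top bid and wins; the price is the second-highest bid, 22,500.
Omar's payoff = 51,000 − 22,500 = 28,500. All other bidders lose, so their payoff is 0.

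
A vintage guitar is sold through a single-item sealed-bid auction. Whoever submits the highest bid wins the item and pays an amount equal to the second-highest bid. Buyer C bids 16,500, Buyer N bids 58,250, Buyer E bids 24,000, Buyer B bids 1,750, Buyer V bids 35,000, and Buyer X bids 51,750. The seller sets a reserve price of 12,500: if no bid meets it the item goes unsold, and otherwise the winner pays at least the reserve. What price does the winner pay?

Ranking the bids: Buyer N 58,250; Buyer X 51,750; Buyer V 35,000; Buyer E 24,000; Buyer C 16,500; Buyer B 1,750.
Buyer N has the highest bid, so Buyer N wins.
The second-highest bid is 51,750, which exceeds the reserve, so that sets the price.

51,750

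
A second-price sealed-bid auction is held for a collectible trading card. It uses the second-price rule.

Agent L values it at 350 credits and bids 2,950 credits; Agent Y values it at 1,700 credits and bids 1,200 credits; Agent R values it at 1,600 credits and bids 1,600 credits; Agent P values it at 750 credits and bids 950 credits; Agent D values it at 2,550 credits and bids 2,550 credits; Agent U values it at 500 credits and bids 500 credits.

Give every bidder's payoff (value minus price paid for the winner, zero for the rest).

Agent L -2,200 credits, Agent Y 0 credits, Agent R 0 credits, Agent P 0 credits, Agent D 0 credits, Agent U 0 credits.

Sorted high to low: Agent L 2,950 credits, then Agent D 2,550 credits, then Agent R 1,600 credits, then Agent Y 1,200 credits, then Agent P 950 credits, then Agent U 500 credits.
Agent L has the top bid and wins; the price is the second-highest bid, 2,550 credits.
Agent L's payoff = 350 credits − 2,550 credits = -2,200 credits. All other bidders lose, so their payoff is 0.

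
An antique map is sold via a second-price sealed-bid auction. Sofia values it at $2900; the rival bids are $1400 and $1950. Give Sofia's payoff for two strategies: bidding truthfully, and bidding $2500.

(a) $950  (b) $950

The highest competing bid is $1950.
Bidding truthfully at $2900: Sofia has the top bid, wins, and pays the second-highest bid $1950. Payoff = $2900 − $1950 = $950.
Bidding $2500: Sofia has the top bid, wins, and pays the second-highest bid $1950. Payoff = $2900 − $1950 = $950.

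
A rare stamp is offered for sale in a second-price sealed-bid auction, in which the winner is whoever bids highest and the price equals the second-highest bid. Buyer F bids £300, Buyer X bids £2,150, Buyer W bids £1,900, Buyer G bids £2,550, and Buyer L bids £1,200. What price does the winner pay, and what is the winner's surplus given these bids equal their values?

Ordered from highest: Buyer G £2,550, then Buyer X £2,150, then Buyer W £1,900, then Buyer L £1,200, then Buyer F £300.
Buyer G is the highest bidder, so Buyer G wins.
Under the second-price rule, the price is the second-highest bid: £2,150.
Surplus = £2,550 − £2,150 = £400.

The winner pays £2,150 for a surplus of £400.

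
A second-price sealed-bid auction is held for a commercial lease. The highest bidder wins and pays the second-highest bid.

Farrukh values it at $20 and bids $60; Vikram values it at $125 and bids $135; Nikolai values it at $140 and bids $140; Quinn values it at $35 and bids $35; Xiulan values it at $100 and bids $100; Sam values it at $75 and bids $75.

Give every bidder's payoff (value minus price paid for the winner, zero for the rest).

Farrukh $0, Vikram $0, Nikolai $5, Quinn $0, Xiulan $0, Sam $0.

Ranking the bids: Nikolai $140 > Vikram $135 > Xiulan $100 > Sam $75 > Farrukh $60 > Quinn $35.
Nikolai has the top bid and wins; the price is the second-highest bid, $135.
Nikolai's payoff = $140 − $135 = $5. All other bidders lose, so their payoff is 0.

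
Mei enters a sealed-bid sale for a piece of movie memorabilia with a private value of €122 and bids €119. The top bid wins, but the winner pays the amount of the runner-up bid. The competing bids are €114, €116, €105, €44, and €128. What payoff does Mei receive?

Highest competing bid: €128.
Mei's bid €119 is not the highest, so Mei loses, pays nothing, and earns zero payoff.

€0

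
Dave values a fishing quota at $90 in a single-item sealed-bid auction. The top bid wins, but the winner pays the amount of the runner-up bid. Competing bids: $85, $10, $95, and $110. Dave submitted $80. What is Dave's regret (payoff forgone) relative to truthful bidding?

The highest competing bid is $110.
Bidding truthfully at $90: the top bid is $110 (a rival), so Dave loses. Payoff = $0.
Bidding $80: the top bid is $110 (a rival), so Dave loses. Payoff = $0.
Regret = truthful payoff − actual payoff = $0 − $0 = $0.
The bid only affects whether you win, not the price — here both bids land on the same side of the top rival bid, so the deviation is payoff-neutral.

Regret: $0.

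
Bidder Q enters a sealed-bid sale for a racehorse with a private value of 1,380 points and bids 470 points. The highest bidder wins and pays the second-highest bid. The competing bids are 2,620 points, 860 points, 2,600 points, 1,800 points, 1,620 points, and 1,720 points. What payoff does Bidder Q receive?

0 points

Highest competing bid: 2,620 points.
Bidder Q's bid 470 points is not the highest, so Bidder Q loses, pays nothing, and earns zero payoff.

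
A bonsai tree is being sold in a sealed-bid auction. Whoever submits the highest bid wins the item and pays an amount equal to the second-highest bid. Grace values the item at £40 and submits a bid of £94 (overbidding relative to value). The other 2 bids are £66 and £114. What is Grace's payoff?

Highest competing bid: £114.
Grace's bid £94 is not the highest, so Grace loses, pays nothing, and earns zero payoff.

Payoff = £0.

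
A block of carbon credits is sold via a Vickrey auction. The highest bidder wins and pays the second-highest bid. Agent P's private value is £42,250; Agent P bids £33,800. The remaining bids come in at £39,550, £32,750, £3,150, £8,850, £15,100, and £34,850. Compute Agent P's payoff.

£0

Highest competing bid: £39,550.
Agent P's bid £33,800 is not the highest, so Agent P loses, pays nothing, and earns zero payoff.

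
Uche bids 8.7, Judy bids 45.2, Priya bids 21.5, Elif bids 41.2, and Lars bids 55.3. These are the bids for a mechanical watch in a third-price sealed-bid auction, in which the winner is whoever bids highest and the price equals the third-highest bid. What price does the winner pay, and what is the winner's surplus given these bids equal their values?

The winner pays 41.2 for a surplus of 14.1.

Ranking the bids: Lars 55.3, then Judy 45.2, then Elif 41.2, then Priya 21.5, then Uche 8.7.
Lars is the highest bidder, so Lars wins.
Under the third-price rule, the price is the third-highest bid: 41.2.
Surplus = 55.3 − 41.2 = 14.1.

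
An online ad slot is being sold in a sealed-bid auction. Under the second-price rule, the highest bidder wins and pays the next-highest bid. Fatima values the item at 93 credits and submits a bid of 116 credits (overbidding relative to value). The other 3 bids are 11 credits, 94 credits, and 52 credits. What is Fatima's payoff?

-1 credits

Highest competing bid: 94 credits.
Fatima's bid 116 credits is the highest overall, so Fatima wins and pays the second-highest bid, 94 credits.
Payoff = value − price = 93 credits − 94 credits = -1 credits.
Overbidding won the item at a price above value — truthful bidding would have avoided this loss.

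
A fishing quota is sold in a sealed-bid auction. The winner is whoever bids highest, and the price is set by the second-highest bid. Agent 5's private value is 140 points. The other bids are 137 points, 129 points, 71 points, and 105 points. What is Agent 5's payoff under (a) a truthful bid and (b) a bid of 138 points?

(a) 3 points  (b) 3 points

The highest competing bid is 137 points.
Bidding truthfully at 140 points: Agent 5 has the top bid, wins, and pays the second-highest bid 137 points. Payoff = 140 points − 137 points = 3 points.
Bidding 138 points: Agent 5 has the top bid, wins, and pays the second-highest bid 137 points. Payoff = 140 points − 137 points = 3 points.
The bid only affects whether you win, not the price — here both bids land on the same side of the top rival bid, so the deviation is payoff-neutral.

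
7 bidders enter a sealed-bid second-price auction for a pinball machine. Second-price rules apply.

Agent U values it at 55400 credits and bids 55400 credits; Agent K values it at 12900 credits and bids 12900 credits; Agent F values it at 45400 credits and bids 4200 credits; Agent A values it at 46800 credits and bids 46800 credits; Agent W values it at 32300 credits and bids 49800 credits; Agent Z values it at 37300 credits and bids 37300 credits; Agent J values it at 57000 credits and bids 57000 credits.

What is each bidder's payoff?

Agent U 0 credits, Agent K 0 credits, Agent F 0 credits, Agent A 0 credits, Agent W 0 credits, Agent Z 0 credits, Agent J 1600 credits.

Bids in descending order: Agent J 57000 credits > Agent U 55400 credits > Agent W 49800 credits > Agent A 46800 credits > Agent Z 37300 credits > Agent K 12900 credits > Agent F 4200 credits.
Agent J has the top bid and wins; the price is the second-highest bid, 55400 credits.
Agent J's payoff = 57000 credits − 55400 credits = 1600 credits. All other bidders lose, so their payoff is 0.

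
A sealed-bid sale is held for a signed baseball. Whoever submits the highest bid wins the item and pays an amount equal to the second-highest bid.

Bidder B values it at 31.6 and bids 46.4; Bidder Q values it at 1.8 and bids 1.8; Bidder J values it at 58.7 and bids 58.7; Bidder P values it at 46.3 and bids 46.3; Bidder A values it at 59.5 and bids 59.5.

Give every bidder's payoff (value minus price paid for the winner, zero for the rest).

Bidder B 0.0, Bidder Q 0.0, Bidder J 0.0, Bidder P 0.0, Bidder A 0.8.

Ordered from highest: Bidder A 59.5 > Bidder J 58.7 > Bidder B 46.4 > Bidder P 46.3 > Bidder Q 1.8.
Bidder A has the top bid and wins; the price is the second-highest bid, 58.7.
Bidder A's payoff = 59.5 − 58.7 = 0.8. All other bidders lose, so their payoff is 0.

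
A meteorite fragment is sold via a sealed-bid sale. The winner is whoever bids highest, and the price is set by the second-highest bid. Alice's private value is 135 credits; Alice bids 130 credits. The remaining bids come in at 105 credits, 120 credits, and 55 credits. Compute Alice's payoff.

Highest competing bid: 120 credits.
Alice's bid 130 credits is the highest overall, so Alice wins and pays the second-highest bid, 120 credits.
Payoff = value − price = 135 credits − 120 credits = 15 credits.

15 credits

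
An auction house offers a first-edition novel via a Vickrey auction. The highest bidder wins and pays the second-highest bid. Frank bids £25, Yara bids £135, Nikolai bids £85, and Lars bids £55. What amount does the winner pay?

Price paid: £85.

Bids in descending order: Yara £135; Nikolai £85; Lars £55; Frank £25.
Yara has the highest bid, so Yara wins.
The second-highest bid is £85, so that is what Yara pays.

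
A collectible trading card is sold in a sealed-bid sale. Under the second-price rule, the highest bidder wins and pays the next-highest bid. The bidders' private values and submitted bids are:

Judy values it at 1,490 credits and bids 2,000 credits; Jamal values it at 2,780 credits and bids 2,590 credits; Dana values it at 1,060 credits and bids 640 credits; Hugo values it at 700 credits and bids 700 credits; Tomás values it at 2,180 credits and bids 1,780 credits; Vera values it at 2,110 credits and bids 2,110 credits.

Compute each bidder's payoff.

Payoffs: Judy 0 credits, Jamal 670 credits, Dana 0 credits, Hugo 0 credits, Tomás 0 credits, Vera 0 credits.

Bids in descending order: Jamal 2,590 credits > Vera 2,110 credits > Judy 2,000 credits > Tomás 1,780 credits > Hugo 700 credits > Dana 640 credits.
Jamal has the top bid and wins; the price is the second-highest bid, 2,110 credits.
Jamal's payoff = 2,780 credits − 2,110 credits = 670 credits. All other bidders lose, so their payoff is 0.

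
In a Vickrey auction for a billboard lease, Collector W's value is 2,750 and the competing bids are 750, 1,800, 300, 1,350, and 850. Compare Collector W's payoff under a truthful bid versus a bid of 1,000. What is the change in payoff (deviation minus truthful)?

-950

The highest competing bid is 1,800.
Bidding truthfully at 2,750: Collector W has the top bid, wins, and pays the second-highest bid 1,800. Payoff = 2,750 − 1,800 = 950.
Bidding 1,000: the top bid is 1,800 (a rival), so Collector W loses. Payoff = 0.
Change = 0 − 950 = -950.
Deviating from a truthful bid can only lose payoff in a second-price auction — never gain.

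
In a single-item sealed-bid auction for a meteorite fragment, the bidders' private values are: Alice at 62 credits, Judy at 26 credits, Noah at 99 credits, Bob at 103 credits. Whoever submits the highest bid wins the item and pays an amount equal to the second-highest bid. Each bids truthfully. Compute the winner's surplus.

Sorted high to low: Bob 103 credits > Noah 99 credits > Alice 62 credits > Judy 26 credits.
Bob wins with the top bid and pays the second-highest, 99 credits.
Surplus = 103 credits − 99 credits = 4 credits.

Winner's surplus: 4 credits.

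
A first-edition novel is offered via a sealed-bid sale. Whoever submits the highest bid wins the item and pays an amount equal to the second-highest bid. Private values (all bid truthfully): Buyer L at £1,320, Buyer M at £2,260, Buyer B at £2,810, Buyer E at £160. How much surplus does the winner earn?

Winner's surplus: £550.

Ordered from highest: Buyer B £2,810; Buyer M £2,260; Buyer L £1,320; Buyer E £160.
Buyer B wins with the top bid and pays the second-highest, £2,260.
Surplus = £2,810 − £2,260 = £550.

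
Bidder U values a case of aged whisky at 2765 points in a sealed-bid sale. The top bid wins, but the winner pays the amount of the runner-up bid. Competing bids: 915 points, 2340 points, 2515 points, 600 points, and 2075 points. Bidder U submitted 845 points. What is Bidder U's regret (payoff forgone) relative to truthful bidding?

The highest competing bid is 2515 points.
Bidding truthfully at 2765 points: Bidder U has the top bid, wins, and pays the second-highest bid 2515 points. Payoff = 2765 points − 2515 points = 250 points.
Bidding 845 points: the top bid is 2515 points (a rival), so Bidder U loses. Payoff = 0 points.
Regret = truthful payoff − actual payoff = 250 points − 0 points = 250 points.

Regret: 250 points.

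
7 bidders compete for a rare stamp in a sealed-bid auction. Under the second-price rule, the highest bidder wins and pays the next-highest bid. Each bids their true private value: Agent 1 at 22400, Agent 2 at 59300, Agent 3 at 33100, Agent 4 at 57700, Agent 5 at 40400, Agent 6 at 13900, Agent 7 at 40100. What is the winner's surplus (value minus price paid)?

Sorted high to low: Agent 2 59300, then Agent 4 57700, then Agent 5 40400, then Agent 7 40100, then Agent 3 33100, then Agent 1 22400, then Agent 6 13900.
Agent 2 wins with the top bid and pays the second-highest, 57700.
Surplus = 59300 − 57700 = 1600.

Surplus = 1600.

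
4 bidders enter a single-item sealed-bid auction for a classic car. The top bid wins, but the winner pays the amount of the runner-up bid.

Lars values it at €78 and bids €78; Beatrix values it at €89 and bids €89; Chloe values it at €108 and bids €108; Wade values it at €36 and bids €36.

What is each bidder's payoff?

Payoffs: Lars €0, Beatrix €0, Chloe €19, Wade €0.

Ranking the bids: Chloe €108 > Beatrix €89 > Lars €78 > Wade €36.
Chloe has the top bid and wins; the price is the second-highest bid, €89.
Chloe's payoff = €108 − €89 = €19. All other bidders lose, so their payoff is 0.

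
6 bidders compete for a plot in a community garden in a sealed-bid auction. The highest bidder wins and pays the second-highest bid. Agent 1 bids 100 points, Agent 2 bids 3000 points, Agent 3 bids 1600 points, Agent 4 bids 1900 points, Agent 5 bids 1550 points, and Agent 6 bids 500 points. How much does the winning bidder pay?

Ordered from highest: Agent 2 3000 points > Agent 4 1900 points > Agent 3 1600 points > Agent 5 1550 points > Agent 6 500 points > Agent 1 100 points.
Agent 2 has the highest bid, so Agent 2 wins.
The second-highest bid is 1900 points, so that is what Agent 2 pays.

The winner pays 1900 points.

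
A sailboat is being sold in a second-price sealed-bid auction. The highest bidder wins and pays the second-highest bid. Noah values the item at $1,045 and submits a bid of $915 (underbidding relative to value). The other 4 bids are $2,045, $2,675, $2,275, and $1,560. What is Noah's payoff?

Payoff = $0.

Highest competing bid: $2,675.
Noah's bid $915 is not the highest, so Noah loses, pays nothing, and earns zero payoff.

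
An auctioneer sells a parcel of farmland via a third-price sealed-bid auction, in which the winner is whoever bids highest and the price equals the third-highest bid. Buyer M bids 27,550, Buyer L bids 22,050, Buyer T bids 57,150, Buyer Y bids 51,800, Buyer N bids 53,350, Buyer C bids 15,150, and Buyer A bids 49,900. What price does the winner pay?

Bids in descending order: Buyer T 57,150, then Buyer N 53,350, then Buyer Y 51,800, then Buyer A 49,900, then Buyer M 27,550, then Buyer L 22,050, then Buyer C 15,150.
Buyer T is the highest bidder, so Buyer T wins.
Under the third-price rule, the price is the third-highest bid: 51,800.

Price paid: 51,800.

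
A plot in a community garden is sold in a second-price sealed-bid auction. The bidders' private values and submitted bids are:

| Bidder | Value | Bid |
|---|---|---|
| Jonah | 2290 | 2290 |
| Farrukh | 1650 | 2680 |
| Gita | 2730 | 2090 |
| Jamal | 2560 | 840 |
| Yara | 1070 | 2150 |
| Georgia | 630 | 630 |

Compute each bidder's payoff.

Jonah 0, Farrukh -640, Gita 0, Jamal 0, Yara 0, Georgia 0.

Ranking the bids: Farrukh 2680 > Jonah 2290 > Yara 2150 > Gita 2090 > Jamal 840 > Georgia 630.
Farrukh has the top bid and wins; the price is the second-highest bid, 2290.
Farrukh's payoff = 1650 − 2290 = -640. All other bidders lose, so their payoff is 0.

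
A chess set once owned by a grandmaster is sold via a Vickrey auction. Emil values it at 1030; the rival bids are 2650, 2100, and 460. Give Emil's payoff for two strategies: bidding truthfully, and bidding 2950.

The highest competing bid is 2650.
Bidding truthfully at 1030: the top bid is 2650 (a rival), so Emil loses. Payoff = 0.
Bidding 2950: Emil has the top bid, wins, and pays the second-highest bid 2650. Payoff = 1030 − 2650 = -1620.
This is the dominant-strategy logic: truthful bidding weakly beats any alternative.

(a) 0  (b) -1620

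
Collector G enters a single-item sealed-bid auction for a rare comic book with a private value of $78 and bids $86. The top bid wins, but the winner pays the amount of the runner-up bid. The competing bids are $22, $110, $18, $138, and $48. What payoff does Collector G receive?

Highest competing bid: $138.
Collector G's bid $86 is not the highest, so Collector G loses, pays nothing, and earns zero payoff.

Payoff = $0.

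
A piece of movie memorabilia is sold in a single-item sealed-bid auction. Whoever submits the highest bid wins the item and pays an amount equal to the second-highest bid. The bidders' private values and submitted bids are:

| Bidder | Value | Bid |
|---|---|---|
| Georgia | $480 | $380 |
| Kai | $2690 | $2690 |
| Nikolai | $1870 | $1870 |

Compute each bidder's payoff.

Sorted high to low: Kai $2690; Nikolai $1870; Georgia $380.
Kai has the top bid and wins; the price is the second-highest bid, $1870.
Kai's payoff = $2690 − $1870 = $820. All other bidders lose, so their payoff is 0.

Georgia $0, Kai $820, Nikolai $0.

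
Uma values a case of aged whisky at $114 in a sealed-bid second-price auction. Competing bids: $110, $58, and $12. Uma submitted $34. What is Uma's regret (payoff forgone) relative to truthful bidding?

$4

The highest competing bid is $110.
Bidding truthfully at $114: Uma has the top bid, wins, and pays the second-highest bid $110. Payoff = $114 − $110 = $4.
Bidding $34: the top bid is $110 (a rival), so Uma loses. Payoff = $0.
Regret = truthful payoff − actual payoff = $4 − $0 = $4.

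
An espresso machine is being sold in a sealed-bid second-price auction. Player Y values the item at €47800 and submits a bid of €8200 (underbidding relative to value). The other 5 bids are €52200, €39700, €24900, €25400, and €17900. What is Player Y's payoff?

Payoff = €0.

Highest competing bid: €52200.
Player Y's bid €8200 is not the highest, so Player Y loses, pays nothing, and earns zero payoff.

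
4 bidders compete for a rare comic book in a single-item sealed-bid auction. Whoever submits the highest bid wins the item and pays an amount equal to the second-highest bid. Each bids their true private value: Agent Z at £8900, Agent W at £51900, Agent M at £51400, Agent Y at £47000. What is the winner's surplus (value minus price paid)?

Ordered from highest: Agent W £51900; Agent M £51400; Agent Y £47000; Agent Z £8900.
Agent W wins with the top bid and pays the second-highest, £51400.
Surplus = £51900 − £51400 = £500.

Surplus = £500.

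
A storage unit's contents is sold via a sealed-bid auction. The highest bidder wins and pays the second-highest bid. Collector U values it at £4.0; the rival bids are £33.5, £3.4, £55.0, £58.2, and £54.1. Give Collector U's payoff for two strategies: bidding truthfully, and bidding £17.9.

The highest competing bid is £58.2.
Bidding truthfully at £4.0: the top bid is £58.2 (a rival), so Collector U loses. Payoff = £0.0.
Bidding £17.9: the top bid is £58.2 (a rival), so Collector U loses. Payoff = £0.0.

(a) £0.0  (b) £0.0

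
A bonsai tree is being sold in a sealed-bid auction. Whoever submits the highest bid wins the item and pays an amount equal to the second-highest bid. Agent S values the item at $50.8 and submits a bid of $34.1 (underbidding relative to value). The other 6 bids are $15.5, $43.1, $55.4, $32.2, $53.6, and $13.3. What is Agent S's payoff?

$0.0

Highest competing bid: $55.4.
Agent S's bid $34.1 is not the highest, so Agent S loses, pays nothing, and earns zero payoff.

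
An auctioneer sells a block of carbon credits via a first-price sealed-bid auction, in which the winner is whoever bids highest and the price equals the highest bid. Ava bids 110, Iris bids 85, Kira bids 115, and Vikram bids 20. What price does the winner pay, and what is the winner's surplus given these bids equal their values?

Sorted high to low: Kira 115; Ava 110; Iris 85; Vikram 20.
Kira is the highest bidder, so Kira wins.
Under the first-price rule, the price is the highest bid: 115.
Surplus = 115 − 115 = 0.

The winner pays 115 for a surplus of 0.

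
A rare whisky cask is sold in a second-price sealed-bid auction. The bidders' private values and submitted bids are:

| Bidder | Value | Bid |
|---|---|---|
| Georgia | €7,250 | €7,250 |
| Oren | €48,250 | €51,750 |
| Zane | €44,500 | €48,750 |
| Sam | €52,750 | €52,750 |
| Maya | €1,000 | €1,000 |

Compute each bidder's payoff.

Payoffs: Georgia €0, Oren €0, Zane €0, Sam €1,000, Maya €0.

Sorted high to low: Sam €52,750 > Oren €51,750 > Zane €48,750 > Georgia €7,250 > Maya €1,000.
Sam has the top bid and wins; the price is the second-highest bid, €51,750.
Sam's payoff = €52,750 − €51,750 = €1,000. All other bidders lose, so their payoff is 0.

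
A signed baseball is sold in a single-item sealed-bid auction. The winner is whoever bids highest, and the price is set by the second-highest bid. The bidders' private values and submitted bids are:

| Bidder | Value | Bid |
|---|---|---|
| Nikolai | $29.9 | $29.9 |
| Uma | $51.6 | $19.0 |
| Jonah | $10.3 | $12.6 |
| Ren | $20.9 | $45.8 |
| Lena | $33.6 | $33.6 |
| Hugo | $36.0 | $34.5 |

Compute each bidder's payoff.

Ordered from highest: Ren $45.8, then Hugo $34.5, then Lena $33.6, then Nikolai $29.9, then Uma $19.0, then Jonah $12.6.
Ren has the top bid and wins; the price is the second-highest bid, $34.5.
Ren's payoff = $20.9 − $34.5 = -$13.6. All other bidders lose, so their payoff is 0.

Nikolai $0.0, Uma $0.0, Jonah $0.0, Ren -$13.6, Lena $0.0, Hugo $0.0.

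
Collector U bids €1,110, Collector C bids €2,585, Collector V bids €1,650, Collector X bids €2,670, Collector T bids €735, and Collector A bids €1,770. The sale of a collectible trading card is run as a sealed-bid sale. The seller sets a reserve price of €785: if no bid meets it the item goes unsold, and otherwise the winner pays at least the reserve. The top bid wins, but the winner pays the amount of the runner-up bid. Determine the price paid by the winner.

Price paid: €2,585.

Ordered from highest: Collector X €2,670; Collector C €2,585; Collector A €1,770; Collector V €1,650; Collector U €1,110; Collector T €735.
Collector X has the highest bid, so Collector X wins.
The second-highest bid is €2,585, which exceeds the reserve, so that sets the price.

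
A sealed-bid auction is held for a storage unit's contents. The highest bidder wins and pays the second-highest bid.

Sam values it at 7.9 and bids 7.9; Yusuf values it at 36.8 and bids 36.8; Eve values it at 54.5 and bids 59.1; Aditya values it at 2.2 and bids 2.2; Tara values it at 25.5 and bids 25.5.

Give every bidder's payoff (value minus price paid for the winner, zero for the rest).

Payoffs: Sam 0.0, Yusuf 0.0, Eve 17.7, Aditya 0.0, Tara 0.0.

Ranking the bids: Eve 59.1; Yusuf 36.8; Tara 25.5; Sam 7.9; Aditya 2.2.
Eve has the top bid and wins; the price is the second-highest bid, 36.8.
Eve's payoff = 54.5 − 36.8 = 17.7. All other bidders lose, so their payoff is 0.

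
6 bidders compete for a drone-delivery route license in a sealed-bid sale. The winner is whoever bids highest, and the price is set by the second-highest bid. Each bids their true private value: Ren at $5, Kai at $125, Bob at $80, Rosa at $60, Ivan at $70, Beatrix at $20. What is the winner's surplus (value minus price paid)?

Surplus = $45.

Ranking the bids: Kai $125, then Bob $80, then Ivan $70, then Rosa $60, then Beatrix $20, then Ren $5.
Kai wins with the top bid and pays the second-highest, $80.
Surplus = $125 − $80 = $45.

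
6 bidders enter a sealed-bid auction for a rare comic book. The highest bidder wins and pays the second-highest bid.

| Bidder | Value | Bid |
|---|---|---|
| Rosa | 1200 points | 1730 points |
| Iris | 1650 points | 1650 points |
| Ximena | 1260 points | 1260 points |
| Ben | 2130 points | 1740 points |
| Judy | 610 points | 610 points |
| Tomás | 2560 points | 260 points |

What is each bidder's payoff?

Rosa 0 points, Iris 0 points, Ximena 0 points, Ben 400 points, Judy 0 points, Tomás 0 points.

Sorted high to low: Ben 1740 points > Rosa 1730 points > Iris 1650 points > Ximena 1260 points > Judy 610 points > Tomás 260 points.
Ben has the top bid and wins; the price is the second-highest bid, 1730 points.
Ben's payoff = 2130 points − 1730 points = 400 points. All other bidders lose, so their payoff is 0.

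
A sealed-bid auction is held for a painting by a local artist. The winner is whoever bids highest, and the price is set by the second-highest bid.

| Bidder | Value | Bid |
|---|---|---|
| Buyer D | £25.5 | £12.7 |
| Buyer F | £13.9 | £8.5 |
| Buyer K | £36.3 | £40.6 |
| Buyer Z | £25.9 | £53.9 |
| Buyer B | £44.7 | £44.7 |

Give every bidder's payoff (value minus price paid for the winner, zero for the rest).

Ordered from highest: Buyer Z £53.9 > Buyer B £44.7 > Buyer K £40.6 > Buyer D £12.7 > Buyer F £8.5.
Buyer Z has the top bid and wins; the price is the second-highest bid, £44.7.
Buyer Z's payoff = £25.9 − £44.7 = -£18.8. All other bidders lose, so their payoff is 0.

Payoffs: Buyer D £0.0, Buyer F £0.0, Buyer K £0.0, Buyer Z -£18.8, Buyer B £0.0.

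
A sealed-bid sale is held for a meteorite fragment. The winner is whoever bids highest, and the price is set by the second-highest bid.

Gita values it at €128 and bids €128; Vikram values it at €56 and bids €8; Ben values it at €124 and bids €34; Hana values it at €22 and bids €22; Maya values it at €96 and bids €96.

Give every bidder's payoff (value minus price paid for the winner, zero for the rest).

Payoffs: Gita €32, Vikram €0, Ben €0, Hana €0, Maya €0.

Bids in descending order: Gita €128, then Maya €96, then Ben €34, then Hana €22, then Vikram €8.
Gita has the top bid and wins; the price is the second-highest bid, €96.
Gita's payoff = €128 − €96 = €32. All other bidders lose, so their payoff is 0.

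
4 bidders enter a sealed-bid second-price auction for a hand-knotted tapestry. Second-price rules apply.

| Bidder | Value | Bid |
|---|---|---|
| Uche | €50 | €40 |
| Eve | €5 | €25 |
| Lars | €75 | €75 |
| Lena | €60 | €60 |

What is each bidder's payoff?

Bids in descending order: Lars €75, then Lena €60, then Uche €40, then Eve €25.
Lars has the top bid and wins; the price is the second-highest bid, €60.
Lars's payoff = €75 − €60 = €15. All other bidders lose, so their payoff is 0.

Payoffs: Uche €0, Eve €0, Lars €15, Lena €0.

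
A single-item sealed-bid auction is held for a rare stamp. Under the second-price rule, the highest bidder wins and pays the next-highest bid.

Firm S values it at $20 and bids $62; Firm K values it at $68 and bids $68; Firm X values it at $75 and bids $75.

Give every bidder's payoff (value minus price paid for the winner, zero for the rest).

Payoffs: Firm S $0, Firm K $0, Firm X $7.

Bids in descending order: Firm X $75; Firm K $68; Firm S $62.
Firm X has the top bid and wins; the price is the second-highest bid, $68.
Firm X's payoff = $75 − $68 = $7. All other bidders lose, so their payoff is 0.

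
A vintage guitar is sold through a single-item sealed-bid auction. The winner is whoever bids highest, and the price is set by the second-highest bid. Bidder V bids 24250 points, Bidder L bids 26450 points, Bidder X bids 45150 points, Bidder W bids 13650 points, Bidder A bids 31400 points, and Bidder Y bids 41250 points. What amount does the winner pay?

Sorted high to low: Bidder X 45150 points, then Bidder Y 41250 points, then Bidder A 31400 points, then Bidder L 26450 points, then Bidder V 24250 points, then Bidder W 13650 points.
Bidder X has the highest bid, so Bidder X wins.
The second-highest bid is 41250 points, so that is what Bidder X pays.

41250 points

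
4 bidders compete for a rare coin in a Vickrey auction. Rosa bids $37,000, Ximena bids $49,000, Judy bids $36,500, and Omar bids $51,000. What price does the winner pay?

Sorted high to low: Omar $51,000 > Ximena $49,000 > Rosa $37,000 > Judy $36,500.
Omar has the highest bid, so Omar wins.
The second-highest bid is $49,000, so that is what Omar pays.

$49,000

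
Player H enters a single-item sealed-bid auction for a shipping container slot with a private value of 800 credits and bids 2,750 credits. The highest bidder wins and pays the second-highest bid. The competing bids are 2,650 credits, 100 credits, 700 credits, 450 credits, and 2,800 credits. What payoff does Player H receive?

Highest competing bid: 2,800 credits.
Player H's bid 2,750 credits is not the highest, so Player H loses, pays nothing, and earns zero payoff.

Player H's payoff: 0 credits.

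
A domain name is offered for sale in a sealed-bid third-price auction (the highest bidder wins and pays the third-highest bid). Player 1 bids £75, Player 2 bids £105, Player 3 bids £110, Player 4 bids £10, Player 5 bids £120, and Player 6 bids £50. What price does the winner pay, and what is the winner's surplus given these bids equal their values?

Price £105; surplus £15.

Sorted high to low: Player 5 £120; Player 3 £110; Player 2 £105; Player 1 £75; Player 6 £50; Player 4 £10.
Player 5 is the highest bidder, so Player 5 wins.
Under the third-price rule, the price is the third-highest bid: £105.
Surplus = £120 − £105 = £15.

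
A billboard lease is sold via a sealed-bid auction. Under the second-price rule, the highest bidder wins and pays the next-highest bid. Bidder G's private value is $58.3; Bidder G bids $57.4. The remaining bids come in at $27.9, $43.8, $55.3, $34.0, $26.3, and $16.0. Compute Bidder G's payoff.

Highest competing bid: $55.3.
Bidder G's bid $57.4 is the highest overall, so Bidder G wins and pays the second-highest bid, $55.3.
Payoff = value − price = $58.3 − $55.3 = $3.0.

Payoff = $3.0.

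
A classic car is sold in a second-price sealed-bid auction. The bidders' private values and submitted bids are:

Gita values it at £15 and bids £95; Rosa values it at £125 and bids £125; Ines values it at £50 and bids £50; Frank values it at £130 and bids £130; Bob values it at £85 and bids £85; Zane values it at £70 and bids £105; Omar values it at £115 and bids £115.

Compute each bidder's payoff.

Sorted high to low: Frank £130; Rosa £125; Omar £115; Zane £105; Gita £95; Bob £85; Ines £50.
Frank has the top bid and wins; the price is the second-highest bid, £125.
Frank's payoff = £130 − £125 = £5. All other bidders lose, so their payoff is 0.

Gita £0, Rosa £0, Ines £0, Frank £5, Bob £0, Zane £0, Omar £0.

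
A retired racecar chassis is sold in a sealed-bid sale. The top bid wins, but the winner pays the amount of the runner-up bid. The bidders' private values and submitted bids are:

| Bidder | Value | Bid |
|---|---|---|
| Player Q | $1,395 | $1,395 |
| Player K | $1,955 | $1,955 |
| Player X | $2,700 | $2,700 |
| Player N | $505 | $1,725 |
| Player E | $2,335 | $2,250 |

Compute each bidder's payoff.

Ordered from highest: Player X $2,700; Player E $2,250; Player K $1,955; Player N $1,725; Player Q $1,395.
Player X has the top bid and wins; the price is the second-highest bid, $2,250.
Player X's payoff = $2,700 − $2,250 = $450. All other bidders lose, so their payoff is 0.

Payoffs: Player Q $0, Player K $0, Player X $450, Player N $0, Player E $0.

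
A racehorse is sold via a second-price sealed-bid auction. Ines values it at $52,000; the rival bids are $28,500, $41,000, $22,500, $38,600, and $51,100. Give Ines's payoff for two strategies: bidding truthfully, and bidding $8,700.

The highest competing bid is $51,100.
Bidding truthfully at $52,000: Ines has the top bid, wins, and pays the second-highest bid $51,100. Payoff = $52,000 − $51,100 = $900.
Bidding $8,700: the top bid is $51,100 (a rival), so Ines loses. Payoff = $0.
This is the dominant-strategy logic: truthful bidding weakly beats any alternative.

Truthful: $900; alternative: $0.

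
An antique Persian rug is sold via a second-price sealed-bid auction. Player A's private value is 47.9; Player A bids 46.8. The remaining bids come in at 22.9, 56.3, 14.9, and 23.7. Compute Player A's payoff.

Payoff = 0.0.

Highest competing bid: 56.3.
Player A's bid 46.8 is not the highest, so Player A loses, pays nothing, and earns zero payoff.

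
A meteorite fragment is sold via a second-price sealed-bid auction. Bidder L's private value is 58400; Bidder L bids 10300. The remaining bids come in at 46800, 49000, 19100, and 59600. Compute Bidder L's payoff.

Highest competing bid: 59600.
Bidder L's bid 10300 is not the highest, so Bidder L loses, pays nothing, and earns zero payoff.

0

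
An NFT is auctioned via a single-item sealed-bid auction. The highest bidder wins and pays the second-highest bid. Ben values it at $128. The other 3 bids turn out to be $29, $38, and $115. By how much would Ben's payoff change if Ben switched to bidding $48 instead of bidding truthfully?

The highest competing bid is $115.
Bidding truthfully at $128: Ben has the top bid, wins, and pays the second-highest bid $115. Payoff = $128 − $115 = $13.
Bidding $48: the top bid is $115 (a rival), so Ben loses. Payoff = $0.
Change = $0 − $13 = -$13.

-$13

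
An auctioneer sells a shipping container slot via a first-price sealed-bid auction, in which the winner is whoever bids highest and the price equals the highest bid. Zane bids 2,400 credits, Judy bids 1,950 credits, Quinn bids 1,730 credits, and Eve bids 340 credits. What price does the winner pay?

Price paid: 2,400 credits.

Bids in descending order: Zane 2,400 credits, then Judy 1,950 credits, then Quinn 1,730 credits, then Eve 340 credits.
Zane is the highest bidder, so Zane wins.
Under the first-price rule, the price is the highest bid: 2,400 credits.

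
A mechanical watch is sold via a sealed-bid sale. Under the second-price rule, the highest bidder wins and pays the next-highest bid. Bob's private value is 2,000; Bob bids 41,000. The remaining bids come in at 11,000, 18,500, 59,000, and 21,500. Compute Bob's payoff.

Payoff = 0.

Highest competing bid: 59,000.
Bob's bid 41,000 is not the highest, so Bob loses, pays nothing, and earns zero payoff.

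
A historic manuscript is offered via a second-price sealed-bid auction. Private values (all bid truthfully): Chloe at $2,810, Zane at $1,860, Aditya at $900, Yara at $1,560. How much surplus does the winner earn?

Bids in descending order: Chloe $2,810, then Zane $1,860, then Yara $1,560, then Aditya $900.
Chloe wins with the top bid and pays the second-highest, $1,860.
Surplus = $2,810 − $1,860 = $950.

Surplus = $950.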